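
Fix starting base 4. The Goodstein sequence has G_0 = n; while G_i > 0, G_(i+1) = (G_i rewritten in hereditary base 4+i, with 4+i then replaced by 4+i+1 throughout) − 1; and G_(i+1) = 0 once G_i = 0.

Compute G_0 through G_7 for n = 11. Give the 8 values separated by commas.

11, 12, 13, 14, 15, 15, 15, 15

G_0 = 11. HB_4(11) = 2·4 + 3. Bump = 13. G_1 = 12.
G_1 = 12. HB_5(12) = 2·5 + 2. Bump = 14. G_2 = 13.
G_2 = 13. HB_6(13) = 2·6 + 1. Bump = 15. G_3 = 14.
G_3 = 14. HB_7(14) = 2·7. Bump = 16. G_4 = 15.
G_4 = 15. HB_8(15) = 8 + 7. Bump = 16. G_5 = 15.
G_5 = 15. HB_9(15) = 9 + 6. Bump = 16. G_6 = 15.
G_6 = 15. HB_10(15) = 10 + 5. Bump = 16. G_7 = 15.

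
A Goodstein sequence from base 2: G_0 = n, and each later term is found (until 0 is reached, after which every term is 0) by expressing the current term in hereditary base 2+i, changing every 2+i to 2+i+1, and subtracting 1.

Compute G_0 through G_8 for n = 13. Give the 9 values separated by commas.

13 —HB2→ 2^(2 + 1) + 2^2 + 1 —bump→ 3^(3 + 1) + 3^3 + 1 = 109 —(−1)→ 108
108 —HB3→ 3^(3 + 1) + 3^3 —bump→ 4^(4 + 1) + 4^4 = 1280 —(−1)→ 1279
1279 —HB4→ 4^(4 + 1) + 3·4^3 + 3·4^2 + 3·4 + 3 —bump→ 5^(5 + 1) + 3·5^3 + 3·5^2 + 3·5 + 3 = 16093 —(−1)→ 16092
16092 —HB5→ 5^(5 + 1) + 3·5^3 + 3·5^2 + 3·5 + 2 —bump→ 6^(6 + 1) + 3·6^3 + 3·6^2 + 3·6 + 2 = 280712 —(−1)→ 280711
280711 —HB6→ 6^(6 + 1) + 3·6^3 + 3·6^2 + 3·6 + 1 —bump→ 7^(7 + 1) + 3·7^3 + 3·7^2 + 3·7 + 1 = 5765999 —(−1)→ 5765998
5765998 —HB7→ 7^(7 + 1) + 3·7^3 + 3·7^2 + 3·7 —bump→ 8^(8 + 1) + 3·8^3 + 3·8^2 + 3·8 = 134219480 —(−1)→ 134219479
134219479 —HB8→ 8^(8 + 1) + 3·8^3 + 3·8^2 + 2·8 + 7 —bump→ 9^(9 + 1) + 3·9^3 + 3·9^2 + 2·9 + 7 = 3486786856 —(−1)→ 3486786855
3486786855 —HB9→ 9^(9 + 1) + 3·9^3 + 3·9^2 + 2·9 + 6 —bump→ 10^(10 + 1) + 3·10^3 + 3·10^2 + 2·10 + 6 = 100000003326 —(−1)→ 100000003325

13, 108, 1279, 16092, 280711, 5765998, 134219479, 3486786855, 100000003325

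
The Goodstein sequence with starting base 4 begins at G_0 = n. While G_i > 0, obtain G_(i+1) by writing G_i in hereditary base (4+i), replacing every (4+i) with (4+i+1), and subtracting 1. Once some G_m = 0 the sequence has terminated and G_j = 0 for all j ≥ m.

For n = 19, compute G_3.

G_0=19  [base 4] 4^2 + 3  →[4↦5]→  5^2 + 3 = 28  −1 ⇒ G_1=27
G_1=27  [base 5] 5^2 + 2  →[5↦6]→  6^2 + 2 = 38  −1 ⇒ G_2=37
G_2=37  [base 6] 6^2 + 1  →[6↦7]→  7^2 + 1 = 50  −1 ⇒ G_3=49

49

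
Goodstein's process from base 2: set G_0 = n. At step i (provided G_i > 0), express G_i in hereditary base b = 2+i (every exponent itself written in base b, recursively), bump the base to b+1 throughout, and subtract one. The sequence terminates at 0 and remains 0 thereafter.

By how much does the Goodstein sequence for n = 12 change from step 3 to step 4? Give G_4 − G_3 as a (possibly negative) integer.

264334

step 0: 12 = 2^(2 + 1) + 2^2; sub 3 for 2: 3^(3 + 1) + 3^3; = 108; G_1 = 108−1 = 107
step 1: 107 = 3^(3 + 1) + 2·3^2 + 2·3 + 2; sub 4 for 3: 4^(4 + 1) + 2·4^2 + 2·4 + 2; = 1066; G_2 = 1066−1 = 1065
step 2: 1065 = 4^(4 + 1) + 2·4^2 + 2·4 + 1; sub 5 for 4: 5^(5 + 1) + 2·5^2 + 2·5 + 1; = 15686; G_3 = 15686−1 = 15685
step 3: 15685 = 5^(5 + 1) + 2·5^2 + 2·5; sub 6 for 5: 6^(6 + 1) + 2·6^2 + 2·6; = 280020; G_4 = 280020−1 = 280019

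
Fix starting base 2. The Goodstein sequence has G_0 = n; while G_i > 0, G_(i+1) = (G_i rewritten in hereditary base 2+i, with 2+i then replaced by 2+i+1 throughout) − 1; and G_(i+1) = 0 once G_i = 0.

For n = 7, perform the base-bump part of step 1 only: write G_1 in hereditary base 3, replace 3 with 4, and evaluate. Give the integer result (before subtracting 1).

[0] 7 ≡ 2^2 + 2 + 1 (base 2). Lift 3: 31. −1: 30.
[1] 30 ≡ 3^3 + 3 (base 3). Lift 4: 260. −1: 259.

260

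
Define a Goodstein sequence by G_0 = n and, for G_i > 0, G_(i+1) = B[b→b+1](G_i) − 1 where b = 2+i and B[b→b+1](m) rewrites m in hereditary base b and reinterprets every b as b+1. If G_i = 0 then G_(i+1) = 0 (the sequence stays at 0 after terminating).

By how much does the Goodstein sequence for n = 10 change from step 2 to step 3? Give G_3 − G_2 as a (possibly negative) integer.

14600

(0) 10|_2 = 2^(2 + 1) + 2 ↦ 3^(3 + 1) + 3|_3 = 84 ⇒ 83
(1) 83|_3 = 3^(3 + 1) + 2 ↦ 4^(4 + 1) + 2|_4 = 1026 ⇒ 1025
(2) 1025|_4 = 4^(4 + 1) + 1 ↦ 5^(5 + 1) + 1|_5 = 15626 ⇒ 15625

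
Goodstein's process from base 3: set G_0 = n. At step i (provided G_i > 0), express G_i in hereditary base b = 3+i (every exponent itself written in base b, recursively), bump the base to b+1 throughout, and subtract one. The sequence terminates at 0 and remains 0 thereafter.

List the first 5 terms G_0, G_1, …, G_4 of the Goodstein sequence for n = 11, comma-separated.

11, 17, 25, 35, 39

base 3: 11 = 3^2 + 2; at 4: 4^2 + 2 = 18; next = 17
base 4: 17 = 4^2 + 1; at 5: 5^2 + 1 = 26; next = 25
base 5: 25 = 5^2; at 6: 6^2 = 36; next = 35
base 6: 35 = 5·6 + 5; at 7: 5·7 + 5 = 40; next = 39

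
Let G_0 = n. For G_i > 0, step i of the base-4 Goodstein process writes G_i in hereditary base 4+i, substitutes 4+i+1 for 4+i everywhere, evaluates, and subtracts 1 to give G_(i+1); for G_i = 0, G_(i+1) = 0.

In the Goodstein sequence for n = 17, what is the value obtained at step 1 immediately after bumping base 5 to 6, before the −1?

36

G_0=17  [base 4] 4^2 + 1  →[4↦5]→  5^2 + 1 = 26  −1 ⇒ G_1=25
G_1=25  [base 5] 5^2  →[5↦6]→  6^2 = 36  −1 ⇒ G_2=35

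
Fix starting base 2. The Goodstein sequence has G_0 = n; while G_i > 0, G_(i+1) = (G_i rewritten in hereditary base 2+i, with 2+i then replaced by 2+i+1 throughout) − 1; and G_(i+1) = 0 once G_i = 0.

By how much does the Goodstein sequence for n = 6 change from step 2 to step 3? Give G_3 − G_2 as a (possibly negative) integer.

2868

step 0: 6 = 2^2 + 2; sub 3 for 2: 3^3 + 3; = 30; G_1 = 30−1 = 29
step 1: 29 = 3^3 + 2; sub 4 for 3: 4^4 + 2; = 258; G_2 = 258−1 = 257
step 2: 257 = 4^4 + 1; sub 5 for 4: 5^5 + 1; = 3126; G_3 = 3126−1 = 3125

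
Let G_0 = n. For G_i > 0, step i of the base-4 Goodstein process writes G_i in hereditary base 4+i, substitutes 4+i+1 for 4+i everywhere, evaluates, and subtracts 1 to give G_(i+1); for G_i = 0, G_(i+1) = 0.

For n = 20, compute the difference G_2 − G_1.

step 0: 20 = 4^2 + 4; sub 5 for 4: 5^2 + 5; = 30; G_1 = 30−1 = 29
step 1: 29 = 5^2 + 4; sub 6 for 5: 6^2 + 4; = 40; G_2 = 40−1 = 39

10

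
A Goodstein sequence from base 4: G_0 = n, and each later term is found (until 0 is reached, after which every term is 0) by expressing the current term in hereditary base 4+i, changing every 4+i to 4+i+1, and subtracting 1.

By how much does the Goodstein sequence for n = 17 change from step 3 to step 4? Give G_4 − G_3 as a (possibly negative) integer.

step 0: 17 = 4^2 + 1; sub 5 for 4: 5^2 + 1; = 26; G_1 = 26−1 = 25
step 1: 25 = 5^2; sub 6 for 5: 6^2; = 36; G_2 = 36−1 = 35
step 2: 35 = 5·6 + 5; sub 7 for 6: 5·7 + 5; = 40; G_3 = 40−1 = 39
step 3: 39 = 5·7 + 4; sub 8 for 7: 5·8 + 4; = 44; G_4 = 44−1 = 43

4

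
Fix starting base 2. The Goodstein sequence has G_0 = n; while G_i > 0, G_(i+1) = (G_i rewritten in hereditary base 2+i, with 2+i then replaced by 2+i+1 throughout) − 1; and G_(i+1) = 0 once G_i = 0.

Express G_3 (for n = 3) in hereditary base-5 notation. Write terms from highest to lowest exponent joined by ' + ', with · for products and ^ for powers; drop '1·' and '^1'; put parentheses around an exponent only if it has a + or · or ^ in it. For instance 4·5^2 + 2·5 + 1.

2

base 2: 3 = 2 + 1; at 3: 3 + 1 = 4; next = 3
base 3: 3 = 3; at 4: 4 = 4; next = 3
base 4: 3 = 3; at 5: 3 = 3; next = 2
base 5: 2 = 2; at 6: 2 = 2; next = 1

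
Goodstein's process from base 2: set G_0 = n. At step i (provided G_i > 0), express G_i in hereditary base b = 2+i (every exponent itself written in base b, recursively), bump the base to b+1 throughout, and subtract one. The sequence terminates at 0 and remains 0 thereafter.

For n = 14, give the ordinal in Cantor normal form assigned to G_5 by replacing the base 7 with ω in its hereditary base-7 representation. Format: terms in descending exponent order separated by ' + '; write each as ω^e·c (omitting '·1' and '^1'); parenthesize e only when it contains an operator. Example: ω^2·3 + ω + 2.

ω^(ω + 1) + ω^5·5 + ω^4·5 + ω^3·5 + ω^2·5 + ω·5 + 4

G_0=14  [base 2] 2^(2 + 1) + 2^2 + 2  →[2↦3]→  3^(3 + 1) + 3^3 + 3 = 111  −1 ⇒ G_1=110
G_1=110  [base 3] 3^(3 + 1) + 3^3 + 2  →[3↦4]→  4^(4 + 1) + 4^4 + 2 = 1282  −1 ⇒ G_2=1281
G_2=1281  [base 4] 4^(4 + 1) + 4^4 + 1  →[4↦5]→  5^(5 + 1) + 5^5 + 1 = 18751  −1 ⇒ G_3=18750
G_3=18750  [base 5] 5^(5 + 1) + 5^5  →[5↦6]→  6^(6 + 1) + 6^6 = 326592  −1 ⇒ G_4=326591
G_4=326591  [base 6] 6^(6 + 1) + 5·6^5 + 5·6^4 + 5·6^3 + 5·6^2 + 5·6 + 5  →[6↦7]→  7^(7 + 1) + 5·7^5 + 5·7^4 + 5·7^3 + 5·7^2 + 5·7 + 5 = 5862841  −1 ⇒ G_5=5862840
G_5=5862840  [base 7] 7^(7 + 1) + 5·7^5 + 5·7^4 + 5·7^3 + 5·7^2 + 5·7 + 4  →[7↦8]→  8^(8 + 1) + 5·8^5 + 5·8^4 + 5·8^3 + 5·8^2 + 5·8 + 4 = 134404972  −1 ⇒ G_6=134404971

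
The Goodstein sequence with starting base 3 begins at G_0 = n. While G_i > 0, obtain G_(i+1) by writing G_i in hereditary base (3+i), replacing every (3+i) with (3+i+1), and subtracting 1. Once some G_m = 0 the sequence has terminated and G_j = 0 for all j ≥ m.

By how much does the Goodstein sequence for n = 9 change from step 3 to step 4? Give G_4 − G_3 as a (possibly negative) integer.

G_0=9  [base 3] 3^2  →[3↦4]→  4^2 = 16  −1 ⇒ G_1=15
G_1=15  [base 4] 3·4 + 3  →[4↦5]→  3·5 + 3 = 18  −1 ⇒ G_2=17
G_2=17  [base 5] 3·5 + 2  →[5↦6]→  3·6 + 2 = 20  −1 ⇒ G_3=19
G_3=19  [base 6] 3·6 + 1  →[6↦7]→  3·7 + 1 = 22  −1 ⇒ G_4=21

2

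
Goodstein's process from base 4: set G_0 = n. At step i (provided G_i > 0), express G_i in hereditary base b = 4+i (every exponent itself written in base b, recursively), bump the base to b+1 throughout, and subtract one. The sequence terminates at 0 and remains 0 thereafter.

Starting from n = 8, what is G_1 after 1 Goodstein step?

9

[0] 8 ≡ 2·4 (base 4). Lift 5: 10. −1: 9.
[1] 9 ≡ 5 + 4 (base 5). Lift 6: 10. −1: 9.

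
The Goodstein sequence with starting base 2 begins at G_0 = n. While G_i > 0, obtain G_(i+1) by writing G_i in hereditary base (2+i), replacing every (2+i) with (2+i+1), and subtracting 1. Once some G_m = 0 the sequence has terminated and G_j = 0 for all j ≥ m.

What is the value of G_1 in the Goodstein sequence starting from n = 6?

29

6 —HB2→ 2^2 + 2 —bump→ 3^3 + 3 = 30 —(−1)→ 29
29 —HB3→ 3^3 + 2 —bump→ 4^4 + 2 = 258 —(−1)→ 257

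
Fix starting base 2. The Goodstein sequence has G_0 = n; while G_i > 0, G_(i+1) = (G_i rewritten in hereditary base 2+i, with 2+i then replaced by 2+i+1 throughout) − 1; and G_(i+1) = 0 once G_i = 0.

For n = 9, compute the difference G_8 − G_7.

G_0 = 9. HB_2(9) = 2^(2 + 1) + 1. Bump = 82. G_1 = 81.
G_1 = 81. HB_3(81) = 3^(3 + 1). Bump = 1024. G_2 = 1023.
G_2 = 1023. HB_4(1023) = 3·4^4 + 3·4^3 + 3·4^2 + 3·4 + 3. Bump = 9843. G_3 = 9842.
G_3 = 9842. HB_5(9842) = 3·5^5 + 3·5^3 + 3·5^2 + 3·5 + 2. Bump = 140744. G_4 = 140743.
G_4 = 140743. HB_6(140743) = 3·6^6 + 3·6^3 + 3·6^2 + 3·6 + 1. Bump = 2471827. G_5 = 2471826.
G_5 = 2471826. HB_7(2471826) = 3·7^7 + 3·7^3 + 3·7^2 + 3·7. Bump = 50333400. G_6 = 50333399.
G_6 = 50333399. HB_8(50333399) = 3·8^8 + 3·8^3 + 3·8^2 + 2·8 + 7. Bump = 1162263922. G_7 = 1162263921.
G_7 = 1162263921. HB_9(1162263921) = 3·9^9 + 3·9^3 + 3·9^2 + 2·9 + 6. Bump = 30000003326. G_8 = 30000003325.

28837739404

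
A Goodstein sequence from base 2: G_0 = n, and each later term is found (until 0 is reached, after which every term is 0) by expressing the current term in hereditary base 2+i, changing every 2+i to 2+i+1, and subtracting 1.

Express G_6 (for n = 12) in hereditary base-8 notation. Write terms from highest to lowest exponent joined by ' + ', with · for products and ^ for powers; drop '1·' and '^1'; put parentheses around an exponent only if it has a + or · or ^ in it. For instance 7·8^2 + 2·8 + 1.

8^(8 + 1) + 2·8^2 + 8 + 3

base 2: 12 = 2^(2 + 1) + 2^2; at 3: 3^(3 + 1) + 3^3 = 108; next = 107
base 3: 107 = 3^(3 + 1) + 2·3^2 + 2·3 + 2; at 4: 4^(4 + 1) + 2·4^2 + 2·4 + 2 = 1066; next = 1065
base 4: 1065 = 4^(4 + 1) + 2·4^2 + 2·4 + 1; at 5: 5^(5 + 1) + 2·5^2 + 2·5 + 1 = 15686; next = 15685
base 5: 15685 = 5^(5 + 1) + 2·5^2 + 2·5; at 6: 6^(6 + 1) + 2·6^2 + 2·6 = 280020; next = 280019
base 6: 280019 = 6^(6 + 1) + 2·6^2 + 6 + 5; at 7: 7^(7 + 1) + 2·7^2 + 7 + 5 = 5764911; next = 5764910
base 7: 5764910 = 7^(7 + 1) + 2·7^2 + 7 + 4; at 8: 8^(8 + 1) + 2·8^2 + 8 + 4 = 134217868; next = 134217867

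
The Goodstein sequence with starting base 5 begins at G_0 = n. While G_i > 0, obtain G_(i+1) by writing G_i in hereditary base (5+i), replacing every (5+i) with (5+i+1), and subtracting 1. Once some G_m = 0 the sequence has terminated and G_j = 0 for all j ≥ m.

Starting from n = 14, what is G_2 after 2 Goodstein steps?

16

(0) 14|_5 = 2·5 + 4 ↦ 2·6 + 4|_6 = 16 ⇒ 15
(1) 15|_6 = 2·6 + 3 ↦ 2·7 + 3|_7 = 17 ⇒ 16
(2) 16|_7 = 2·7 + 2 ↦ 2·8 + 2|_8 = 18 ⇒ 17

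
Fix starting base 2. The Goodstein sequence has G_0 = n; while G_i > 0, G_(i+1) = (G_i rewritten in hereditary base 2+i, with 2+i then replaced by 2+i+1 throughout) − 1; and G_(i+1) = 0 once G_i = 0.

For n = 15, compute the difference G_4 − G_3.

G_0=15  [base 2] 2^(2 + 1) + 2^2 + 2 + 1  →[2↦3]→  3^(3 + 1) + 3^3 + 3 + 1 = 112  −1 ⇒ G_1=111
G_1=111  [base 3] 3^(3 + 1) + 3^3 + 3  →[3↦4]→  4^(4 + 1) + 4^4 + 4 = 1284  −1 ⇒ G_2=1283
G_2=1283  [base 4] 4^(4 + 1) + 4^4 + 3  →[4↦5]→  5^(5 + 1) + 5^5 + 3 = 18753  −1 ⇒ G_3=18752
G_3=18752  [base 5] 5^(5 + 1) + 5^5 + 2  →[5↦6]→  6^(6 + 1) + 6^6 + 2 = 326594  −1 ⇒ G_4=326593

307841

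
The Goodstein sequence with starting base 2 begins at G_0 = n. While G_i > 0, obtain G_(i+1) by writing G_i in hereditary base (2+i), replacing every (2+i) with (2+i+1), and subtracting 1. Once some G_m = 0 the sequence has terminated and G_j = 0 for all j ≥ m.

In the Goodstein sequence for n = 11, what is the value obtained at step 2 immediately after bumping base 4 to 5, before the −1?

[0] 11 ≡ 2^(2 + 1) + 2 + 1 (base 2). Lift 3: 85. −1: 84.
[1] 84 ≡ 3^(3 + 1) + 3 (base 3). Lift 4: 1028. −1: 1027.
[2] 1027 ≡ 4^(4 + 1) + 3 (base 4). Lift 5: 15628. −1: 15627.

15628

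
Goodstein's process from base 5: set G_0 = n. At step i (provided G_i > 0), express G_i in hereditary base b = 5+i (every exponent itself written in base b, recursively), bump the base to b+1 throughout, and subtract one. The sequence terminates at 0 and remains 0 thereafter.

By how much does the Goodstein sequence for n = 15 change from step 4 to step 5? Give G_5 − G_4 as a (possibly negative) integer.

step 0: 15 = 3·5; sub 6 for 5: 3·6; = 18; G_1 = 18−1 = 17
step 1: 17 = 2·6 + 5; sub 7 for 6: 2·7 + 5; = 19; G_2 = 19−1 = 18
step 2: 18 = 2·7 + 4; sub 8 for 7: 2·8 + 4; = 20; G_3 = 20−1 = 19
step 3: 19 = 2·8 + 3; sub 9 for 8: 2·9 + 3; = 21; G_4 = 21−1 = 20
step 4: 20 = 2·9 + 2; sub 10 for 9: 2·10 + 2; = 22; G_5 = 22−1 = 21

1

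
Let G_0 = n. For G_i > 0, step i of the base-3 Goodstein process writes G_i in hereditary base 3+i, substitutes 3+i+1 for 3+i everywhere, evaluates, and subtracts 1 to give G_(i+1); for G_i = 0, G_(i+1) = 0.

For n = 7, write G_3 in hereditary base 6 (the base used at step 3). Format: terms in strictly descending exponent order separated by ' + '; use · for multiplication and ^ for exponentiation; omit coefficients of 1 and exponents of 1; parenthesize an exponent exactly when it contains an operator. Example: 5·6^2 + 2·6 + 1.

[0] 7 ≡ 2·3 + 1 (base 3). Lift 4: 9. −1: 8.
[1] 8 ≡ 2·4 (base 4). Lift 5: 10. −1: 9.
[2] 9 ≡ 5 + 4 (base 5). Lift 6: 10. −1: 9.
[3] 9 ≡ 6 + 3 (base 6). Lift 7: 10. −1: 9.

6 + 3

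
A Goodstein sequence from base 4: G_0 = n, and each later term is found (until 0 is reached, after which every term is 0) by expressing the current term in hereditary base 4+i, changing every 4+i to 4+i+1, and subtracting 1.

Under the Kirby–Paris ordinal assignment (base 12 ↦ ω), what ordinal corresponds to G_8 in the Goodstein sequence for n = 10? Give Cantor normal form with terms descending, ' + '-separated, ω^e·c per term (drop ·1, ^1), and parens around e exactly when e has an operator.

ω + 1

G_0=10  [base 4] 2·4 + 2  →[4↦5]→  2·5 + 2 = 12  −1 ⇒ G_1=11
G_1=11  [base 5] 2·5 + 1  →[5↦6]→  2·6 + 1 = 13  −1 ⇒ G_2=12
G_2=12  [base 6] 2·6  →[6↦7]→  2·7 = 14  −1 ⇒ G_3=13
G_3=13  [base 7] 7 + 6  →[7↦8]→  8 + 6 = 14  −1 ⇒ G_4=13
G_4=13  [base 8] 8 + 5  →[8↦9]→  9 + 5 = 14  −1 ⇒ G_5=13
G_5=13  [base 9] 9 + 4  →[9↦10]→  10 + 4 = 14  −1 ⇒ G_6=13
G_6=13  [base 10] 10 + 3  →[10↦11]→  11 + 3 = 14  −1 ⇒ G_7=13
G_7=13  [base 11] 11 + 2  →[11↦12]→  12 + 2 = 14  −1 ⇒ G_8=13
G_8=13  [base 12] 12 + 1  →[12↦13]→  13 + 1 = 14  −1 ⇒ G_9=13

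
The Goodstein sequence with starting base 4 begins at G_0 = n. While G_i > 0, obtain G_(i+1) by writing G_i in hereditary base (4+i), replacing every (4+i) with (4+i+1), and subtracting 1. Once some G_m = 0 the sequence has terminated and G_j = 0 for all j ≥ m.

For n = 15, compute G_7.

26

(0) 15|_4 = 3·4 + 3 ↦ 3·5 + 3|_5 = 18 ⇒ 17
(1) 17|_5 = 3·5 + 2 ↦ 3·6 + 2|_6 = 20 ⇒ 19
(2) 19|_6 = 3·6 + 1 ↦ 3·7 + 1|_7 = 22 ⇒ 21
(3) 21|_7 = 3·7 ↦ 3·8|_8 = 24 ⇒ 23
(4) 23|_8 = 2·8 + 7 ↦ 2·9 + 7|_9 = 25 ⇒ 24
(5) 24|_9 = 2·9 + 6 ↦ 2·10 + 6|_10 = 26 ⇒ 25
(6) 25|_10 = 2·10 + 5 ↦ 2·11 + 5|_11 = 27 ⇒ 26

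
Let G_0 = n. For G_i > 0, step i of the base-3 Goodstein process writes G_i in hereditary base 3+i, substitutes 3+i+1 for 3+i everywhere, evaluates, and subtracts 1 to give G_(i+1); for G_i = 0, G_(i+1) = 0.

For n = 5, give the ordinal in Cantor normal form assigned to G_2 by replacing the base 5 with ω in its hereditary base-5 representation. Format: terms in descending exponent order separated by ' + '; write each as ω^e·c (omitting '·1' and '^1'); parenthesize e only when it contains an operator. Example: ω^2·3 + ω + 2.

base 3: 5 = 3 + 2; at 4: 4 + 2 = 6; next = 5
base 4: 5 = 4 + 1; at 5: 5 + 1 = 6; next = 5
base 5: 5 = 5; at 6: 6 = 6; next = 5

ω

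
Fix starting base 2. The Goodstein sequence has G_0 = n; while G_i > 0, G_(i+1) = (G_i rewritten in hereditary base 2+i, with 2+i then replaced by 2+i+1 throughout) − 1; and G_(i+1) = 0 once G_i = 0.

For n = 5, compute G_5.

1197

5 —HB2→ 2^2 + 1 —bump→ 3^3 + 1 = 28 —(−1)→ 27
27 —HB3→ 3^3 —bump→ 4^4 = 256 —(−1)→ 255
255 —HB4→ 3·4^3 + 3·4^2 + 3·4 + 3 —bump→ 3·5^3 + 3·5^2 + 3·5 + 3 = 468 —(−1)→ 467
467 —HB5→ 3·5^3 + 3·5^2 + 3·5 + 2 —bump→ 3·6^3 + 3·6^2 + 3·6 + 2 = 776 —(−1)→ 775
775 —HB6→ 3·6^3 + 3·6^2 + 3·6 + 1 —bump→ 3·7^3 + 3·7^2 + 3·7 + 1 = 1198 —(−1)→ 1197
1197 —HB7→ 3·7^3 + 3·7^2 + 3·7 —bump→ 3·8^3 + 3·8^2 + 3·8 = 1752 —(−1)→ 1751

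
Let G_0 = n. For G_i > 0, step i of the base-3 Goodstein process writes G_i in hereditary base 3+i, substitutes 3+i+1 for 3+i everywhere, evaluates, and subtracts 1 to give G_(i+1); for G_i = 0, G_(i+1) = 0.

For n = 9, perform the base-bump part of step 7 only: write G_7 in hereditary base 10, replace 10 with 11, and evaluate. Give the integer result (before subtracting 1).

base 3: 9 = 3^2; at 4: 4^2 = 16; next = 15
base 4: 15 = 3·4 + 3; at 5: 3·5 + 3 = 18; next = 17
base 5: 17 = 3·5 + 2; at 6: 3·6 + 2 = 20; next = 19
base 6: 19 = 3·6 + 1; at 7: 3·7 + 1 = 22; next = 21
base 7: 21 = 3·7; at 8: 3·8 = 24; next = 23
base 8: 23 = 2·8 + 7; at 9: 2·9 + 7 = 25; next = 24
base 9: 24 = 2·9 + 6; at 10: 2·10 + 6 = 26; next = 25
base 10: 25 = 2·10 + 5; at 11: 2·11 + 5 = 27; next = 26

27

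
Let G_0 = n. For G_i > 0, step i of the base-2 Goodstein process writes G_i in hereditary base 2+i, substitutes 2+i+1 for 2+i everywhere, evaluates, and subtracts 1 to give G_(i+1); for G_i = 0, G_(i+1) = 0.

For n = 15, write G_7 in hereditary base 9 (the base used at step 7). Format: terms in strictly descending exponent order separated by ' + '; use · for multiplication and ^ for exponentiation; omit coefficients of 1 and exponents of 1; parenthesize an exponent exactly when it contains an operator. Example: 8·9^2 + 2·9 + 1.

9^(9 + 1) + 7·9^7 + 7·9^6 + 7·9^5 + 7·9^4 + 7·9^3 + 7·9^2 + 7·9 + 6

[0] 15 ≡ 2^(2 + 1) + 2^2 + 2 + 1 (base 2). Lift 3: 112. −1: 111.
[1] 111 ≡ 3^(3 + 1) + 3^3 + 3 (base 3). Lift 4: 1284. −1: 1283.
[2] 1283 ≡ 4^(4 + 1) + 4^4 + 3 (base 4). Lift 5: 18753. −1: 18752.
[3] 18752 ≡ 5^(5 + 1) + 5^5 + 2 (base 5). Lift 6: 326594. −1: 326593.
[4] 326593 ≡ 6^(6 + 1) + 6^6 + 1 (base 6). Lift 7: 6588345. −1: 6588344.
[5] 6588344 ≡ 7^(7 + 1) + 7^7 (base 7). Lift 8: 150994944. −1: 150994943.
[6] 150994943 ≡ 8^(8 + 1) + 7·8^7 + 7·8^6 + 7·8^5 + 7·8^4 + 7·8^3 + 7·8^2 + 7·8 + 7 (base 8). Lift 9: 3524450281. −1: 3524450280.
[7] 3524450280 ≡ 9^(9 + 1) + 7·9^7 + 7·9^6 + 7·9^5 + 7·9^4 + 7·9^3 + 7·9^2 + 7·9 + 6 (base 9). Lift 10: 100077777776. −1: 100077777775.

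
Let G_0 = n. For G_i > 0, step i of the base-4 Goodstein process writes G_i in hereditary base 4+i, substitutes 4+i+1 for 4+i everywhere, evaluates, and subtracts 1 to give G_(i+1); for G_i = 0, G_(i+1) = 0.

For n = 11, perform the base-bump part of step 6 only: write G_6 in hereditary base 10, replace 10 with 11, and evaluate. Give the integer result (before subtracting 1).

(0) 11|_4 = 2·4 + 3 ↦ 2·5 + 3|_5 = 13 ⇒ 12
(1) 12|_5 = 2·5 + 2 ↦ 2·6 + 2|_6 = 14 ⇒ 13
(2) 13|_6 = 2·6 + 1 ↦ 2·7 + 1|_7 = 15 ⇒ 14
(3) 14|_7 = 2·7 ↦ 2·8|_8 = 16 ⇒ 15
(4) 15|_8 = 8 + 7 ↦ 9 + 7|_9 = 16 ⇒ 15
(5) 15|_9 = 9 + 6 ↦ 10 + 6|_10 = 16 ⇒ 15

16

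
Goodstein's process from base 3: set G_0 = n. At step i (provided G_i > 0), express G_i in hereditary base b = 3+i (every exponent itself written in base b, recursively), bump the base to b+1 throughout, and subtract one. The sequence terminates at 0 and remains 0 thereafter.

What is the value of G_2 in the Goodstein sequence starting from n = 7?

9

7 —HB3→ 2·3 + 1 —bump→ 2·4 + 1 = 9 —(−1)→ 8
8 —HB4→ 2·4 —bump→ 2·5 = 10 —(−1)→ 9
9 —HB5→ 5 + 4 —bump→ 6 + 4 = 10 —(−1)→ 9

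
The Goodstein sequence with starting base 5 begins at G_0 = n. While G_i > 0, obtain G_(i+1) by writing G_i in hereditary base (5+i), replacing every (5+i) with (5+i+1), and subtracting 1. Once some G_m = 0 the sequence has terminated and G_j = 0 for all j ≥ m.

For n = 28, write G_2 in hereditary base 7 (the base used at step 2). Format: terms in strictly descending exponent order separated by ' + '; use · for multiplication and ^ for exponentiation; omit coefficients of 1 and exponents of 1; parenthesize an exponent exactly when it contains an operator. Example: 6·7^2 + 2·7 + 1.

7^2 + 1

i=0: 28 = 5^2 + 3 (b=5); 5→6: 6^2 + 3 = 39; 39−1 = 38
i=1: 38 = 6^2 + 2 (b=6); 6→7: 7^2 + 2 = 51; 51−1 = 50
i=2: 50 = 7^2 + 1 (b=7); 7→8: 8^2 + 1 = 65; 65−1 = 64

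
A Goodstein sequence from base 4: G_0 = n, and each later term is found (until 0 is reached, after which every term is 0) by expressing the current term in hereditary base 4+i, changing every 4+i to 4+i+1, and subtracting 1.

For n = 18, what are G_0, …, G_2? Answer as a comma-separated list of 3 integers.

step 0: 18 = 4^2 + 2; sub 5 for 4: 5^2 + 2; = 27; G_1 = 27−1 = 26
step 1: 26 = 5^2 + 1; sub 6 for 5: 6^2 + 1; = 37; G_2 = 37−1 = 36

18, 26, 36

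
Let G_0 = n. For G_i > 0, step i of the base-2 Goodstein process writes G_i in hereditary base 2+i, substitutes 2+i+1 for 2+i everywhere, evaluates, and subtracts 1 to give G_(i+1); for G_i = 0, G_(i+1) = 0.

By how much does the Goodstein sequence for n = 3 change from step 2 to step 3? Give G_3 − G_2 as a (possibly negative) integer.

(0) 3|_2 = 2 + 1 ↦ 3 + 1|_3 = 4 ⇒ 3
(1) 3|_3 = 3 ↦ 4|_4 = 4 ⇒ 3
(2) 3|_4 = 3 ↦ 3|_5 = 3 ⇒ 2

-1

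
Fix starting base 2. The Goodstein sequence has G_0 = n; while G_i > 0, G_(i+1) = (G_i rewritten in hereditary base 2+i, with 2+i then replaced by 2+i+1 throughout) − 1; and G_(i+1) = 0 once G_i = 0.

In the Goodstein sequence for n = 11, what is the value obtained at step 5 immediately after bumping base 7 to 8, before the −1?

134217728

11 —HB2→ 2^(2 + 1) + 2 + 1 —bump→ 3^(3 + 1) + 3 + 1 = 85 —(−1)→ 84
84 —HB3→ 3^(3 + 1) + 3 —bump→ 4^(4 + 1) + 4 = 1028 —(−1)→ 1027
1027 —HB4→ 4^(4 + 1) + 3 —bump→ 5^(5 + 1) + 3 = 15628 —(−1)→ 15627
15627 —HB5→ 5^(5 + 1) + 2 —bump→ 6^(6 + 1) + 2 = 279938 —(−1)→ 279937
279937 —HB6→ 6^(6 + 1) + 1 —bump→ 7^(7 + 1) + 1 = 5764802 —(−1)→ 5764801
5764801 —HB7→ 7^(7 + 1) —bump→ 8^(8 + 1) = 134217728 —(−1)→ 134217727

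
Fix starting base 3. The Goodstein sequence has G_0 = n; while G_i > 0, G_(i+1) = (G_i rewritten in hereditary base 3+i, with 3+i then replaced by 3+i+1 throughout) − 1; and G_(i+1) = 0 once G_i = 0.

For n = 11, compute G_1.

G_0=11  [base 3] 3^2 + 2  →[3↦4]→  4^2 + 2 = 18  −1 ⇒ G_1=17
G_1=17  [base 4] 4^2 + 1  →[4↦5]→  5^2 + 1 = 26  −1 ⇒ G_2=25

17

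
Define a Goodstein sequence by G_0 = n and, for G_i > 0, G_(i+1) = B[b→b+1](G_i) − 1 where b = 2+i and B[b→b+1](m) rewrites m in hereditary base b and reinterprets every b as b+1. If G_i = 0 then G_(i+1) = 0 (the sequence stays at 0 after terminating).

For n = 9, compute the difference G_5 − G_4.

(0) 9|_2 = 2^(2 + 1) + 1 ↦ 3^(3 + 1) + 1|_3 = 82 ⇒ 81
(1) 81|_3 = 3^(3 + 1) ↦ 4^(4 + 1)|_4 = 1024 ⇒ 1023
(2) 1023|_4 = 3·4^4 + 3·4^3 + 3·4^2 + 3·4 + 3 ↦ 3·5^5 + 3·5^3 + 3·5^2 + 3·5 + 3|_5 = 9843 ⇒ 9842
(3) 9842|_5 = 3·5^5 + 3·5^3 + 3·5^2 + 3·5 + 2 ↦ 3·6^6 + 3·6^3 + 3·6^2 + 3·6 + 2|_6 = 140744 ⇒ 140743
(4) 140743|_6 = 3·6^6 + 3·6^3 + 3·6^2 + 3·6 + 1 ↦ 3·7^7 + 3·7^3 + 3·7^2 + 3·7 + 1|_7 = 2471827 ⇒ 2471826

2331083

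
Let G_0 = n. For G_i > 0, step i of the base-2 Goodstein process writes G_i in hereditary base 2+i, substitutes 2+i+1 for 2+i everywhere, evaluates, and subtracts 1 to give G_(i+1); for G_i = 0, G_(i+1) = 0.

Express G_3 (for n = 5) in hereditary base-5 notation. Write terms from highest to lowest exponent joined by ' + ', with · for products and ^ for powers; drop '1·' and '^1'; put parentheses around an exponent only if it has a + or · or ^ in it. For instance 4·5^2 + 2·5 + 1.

3·5^3 + 3·5^2 + 3·5 + 2

step 0: 5 = 2^2 + 1; sub 3 for 2: 3^3 + 1; = 28; G_1 = 28−1 = 27
step 1: 27 = 3^3; sub 4 for 3: 4^4; = 256; G_2 = 256−1 = 255
step 2: 255 = 3·4^3 + 3·4^2 + 3·4 + 3; sub 5 for 4: 3·5^3 + 3·5^2 + 3·5 + 3; = 468; G_3 = 468−1 = 467
step 3: 467 = 3·5^3 + 3·5^2 + 3·5 + 2; sub 6 for 5: 3·6^3 + 3·6^2 + 3·6 + 2; = 776; G_4 = 776−1 = 775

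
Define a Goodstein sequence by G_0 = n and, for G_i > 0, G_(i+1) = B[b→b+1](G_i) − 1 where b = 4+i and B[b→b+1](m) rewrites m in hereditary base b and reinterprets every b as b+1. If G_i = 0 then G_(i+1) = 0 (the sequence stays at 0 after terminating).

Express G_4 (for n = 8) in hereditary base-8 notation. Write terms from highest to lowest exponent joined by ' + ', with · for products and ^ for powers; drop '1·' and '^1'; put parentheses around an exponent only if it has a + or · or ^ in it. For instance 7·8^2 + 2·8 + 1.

8 + 1

(0) 8|_4 = 2·4 ↦ 2·5|_5 = 10 ⇒ 9
(1) 9|_5 = 5 + 4 ↦ 6 + 4|_6 = 10 ⇒ 9
(2) 9|_6 = 6 + 3 ↦ 7 + 3|_7 = 10 ⇒ 9
(3) 9|_7 = 7 + 2 ↦ 8 + 2|_8 = 10 ⇒ 9
(4) 9|_8 = 8 + 1 ↦ 9 + 1|_9 = 10 ⇒ 9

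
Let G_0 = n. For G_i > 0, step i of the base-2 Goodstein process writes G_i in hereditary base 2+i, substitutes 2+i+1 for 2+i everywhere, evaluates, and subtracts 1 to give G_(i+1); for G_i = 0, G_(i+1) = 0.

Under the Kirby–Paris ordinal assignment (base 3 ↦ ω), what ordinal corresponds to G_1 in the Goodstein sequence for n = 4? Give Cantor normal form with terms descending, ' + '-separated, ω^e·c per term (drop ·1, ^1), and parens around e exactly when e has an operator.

(0) 4|_2 = 2^2 ↦ 3^3|_3 = 27 ⇒ 26
(1) 26|_3 = 2·3^2 + 2·3 + 2 ↦ 2·4^2 + 2·4 + 2|_4 = 42 ⇒ 41

ω^2·2 + ω·2 + 2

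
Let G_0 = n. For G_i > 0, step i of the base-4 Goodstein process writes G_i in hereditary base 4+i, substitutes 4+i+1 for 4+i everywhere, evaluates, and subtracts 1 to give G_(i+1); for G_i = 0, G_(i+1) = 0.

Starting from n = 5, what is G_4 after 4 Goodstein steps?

base 4: 5 = 4 + 1; at 5: 5 + 1 = 6; next = 5
base 5: 5 = 5; at 6: 6 = 6; next = 5
base 6: 5 = 5; at 7: 5 = 5; next = 4
base 7: 4 = 4; at 8: 4 = 4; next = 3
base 8: 3 = 3; at 9: 3 = 3; next = 2

3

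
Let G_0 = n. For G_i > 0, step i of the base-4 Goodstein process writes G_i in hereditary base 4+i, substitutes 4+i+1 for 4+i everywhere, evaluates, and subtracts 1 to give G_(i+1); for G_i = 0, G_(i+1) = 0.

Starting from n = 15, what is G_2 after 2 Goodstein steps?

G_0 = 15. HB_4(15) = 3·4 + 3. Bump = 18. G_1 = 17.
G_1 = 17. HB_5(17) = 3·5 + 2. Bump = 20. G_2 = 19.

19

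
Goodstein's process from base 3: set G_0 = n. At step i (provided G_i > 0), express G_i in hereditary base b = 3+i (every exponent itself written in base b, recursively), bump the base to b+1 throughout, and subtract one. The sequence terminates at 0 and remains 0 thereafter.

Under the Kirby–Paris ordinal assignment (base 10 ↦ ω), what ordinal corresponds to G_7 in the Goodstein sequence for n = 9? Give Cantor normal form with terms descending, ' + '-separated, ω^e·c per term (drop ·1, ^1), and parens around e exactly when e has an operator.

G_0=9  [base 3] 3^2  →[3↦4]→  4^2 = 16  −1 ⇒ G_1=15
G_1=15  [base 4] 3·4 + 3  →[4↦5]→  3·5 + 3 = 18  −1 ⇒ G_2=17
G_2=17  [base 5] 3·5 + 2  →[5↦6]→  3·6 + 2 = 20  −1 ⇒ G_3=19
G_3=19  [base 6] 3·6 + 1  →[6↦7]→  3·7 + 1 = 22  −1 ⇒ G_4=21
G_4=21  [base 7] 3·7  →[7↦8]→  3·8 = 24  −1 ⇒ G_5=23
G_5=23  [base 8] 2·8 + 7  →[8↦9]→  2·9 + 7 = 25  −1 ⇒ G_6=24
G_6=24  [base 9] 2·9 + 6  →[9↦10]→  2·10 + 6 = 26  −1 ⇒ G_7=25
G_7=25  [base 10] 2·10 + 5  →[10↦11]→  2·11 + 5 = 27  −1 ⇒ G_8=26

ω·2 + 5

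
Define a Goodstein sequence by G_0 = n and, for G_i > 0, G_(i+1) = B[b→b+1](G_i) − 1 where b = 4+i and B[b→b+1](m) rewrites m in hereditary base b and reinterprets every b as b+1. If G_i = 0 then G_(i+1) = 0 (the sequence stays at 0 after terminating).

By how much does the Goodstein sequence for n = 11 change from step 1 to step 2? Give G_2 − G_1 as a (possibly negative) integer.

i=0: 11 = 2·4 + 3 (b=4); 4→5: 2·5 + 3 = 13; 13−1 = 12
i=1: 12 = 2·5 + 2 (b=5); 5→6: 2·6 + 2 = 14; 14−1 = 13

1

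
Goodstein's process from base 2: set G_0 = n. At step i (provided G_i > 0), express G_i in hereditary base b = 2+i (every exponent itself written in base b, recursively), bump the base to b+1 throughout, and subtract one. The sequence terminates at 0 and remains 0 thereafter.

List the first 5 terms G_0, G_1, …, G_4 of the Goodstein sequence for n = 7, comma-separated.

base 2: 7 = 2^2 + 2 + 1; at 3: 3^3 + 3 + 1 = 31; next = 30
base 3: 30 = 3^3 + 3; at 4: 4^4 + 4 = 260; next = 259
base 4: 259 = 4^4 + 3; at 5: 5^5 + 3 = 3128; next = 3127
base 5: 3127 = 5^5 + 2; at 6: 6^6 + 2 = 46658; next = 46657

7, 30, 259, 3127, 46657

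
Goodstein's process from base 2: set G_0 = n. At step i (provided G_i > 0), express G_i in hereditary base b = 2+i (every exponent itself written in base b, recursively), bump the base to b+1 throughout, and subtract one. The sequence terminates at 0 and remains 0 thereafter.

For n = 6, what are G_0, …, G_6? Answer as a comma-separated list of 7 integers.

G_0=6  [base 2] 2^2 + 2  →[2↦3]→  3^3 + 3 = 30  −1 ⇒ G_1=29
G_1=29  [base 3] 3^3 + 2  →[3↦4]→  4^4 + 2 = 258  −1 ⇒ G_2=257
G_2=257  [base 4] 4^4 + 1  →[4↦5]→  5^5 + 1 = 3126  −1 ⇒ G_3=3125
G_3=3125  [base 5] 5^5  →[5↦6]→  6^6 = 46656  −1 ⇒ G_4=46655
G_4=46655  [base 6] 5·6^5 + 5·6^4 + 5·6^3 + 5·6^2 + 5·6 + 5  →[6↦7]→  5·7^5 + 5·7^4 + 5·7^3 + 5·7^2 + 5·7 + 5 = 98040  −1 ⇒ G_5=98039
G_5=98039  [base 7] 5·7^5 + 5·7^4 + 5·7^3 + 5·7^2 + 5·7 + 4  →[7↦8]→  5·8^5 + 5·8^4 + 5·8^3 + 5·8^2 + 5·8 + 4 = 187244  −1 ⇒ G_6=187243

6, 29, 257, 3125, 46655, 98039, 187243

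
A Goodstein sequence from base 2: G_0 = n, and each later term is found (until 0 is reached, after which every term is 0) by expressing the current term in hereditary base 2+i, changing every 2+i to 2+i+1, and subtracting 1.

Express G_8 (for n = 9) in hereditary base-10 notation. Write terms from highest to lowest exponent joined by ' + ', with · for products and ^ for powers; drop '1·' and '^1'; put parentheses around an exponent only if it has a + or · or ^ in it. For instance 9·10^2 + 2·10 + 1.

3·10^10 + 3·10^3 + 3·10^2 + 2·10 + 5

base 2: 9 = 2^(2 + 1) + 1; at 3: 3^(3 + 1) + 1 = 82; next = 81
base 3: 81 = 3^(3 + 1); at 4: 4^(4 + 1) = 1024; next = 1023
base 4: 1023 = 3·4^4 + 3·4^3 + 3·4^2 + 3·4 + 3; at 5: 3·5^5 + 3·5^3 + 3·5^2 + 3·5 + 3 = 9843; next = 9842
base 5: 9842 = 3·5^5 + 3·5^3 + 3·5^2 + 3·5 + 2; at 6: 3·6^6 + 3·6^3 + 3·6^2 + 3·6 + 2 = 140744; next = 140743
base 6: 140743 = 3·6^6 + 3·6^3 + 3·6^2 + 3·6 + 1; at 7: 3·7^7 + 3·7^3 + 3·7^2 + 3·7 + 1 = 2471827; next = 2471826
base 7: 2471826 = 3·7^7 + 3·7^3 + 3·7^2 + 3·7; at 8: 3·8^8 + 3·8^3 + 3·8^2 + 3·8 = 50333400; next = 50333399
base 8: 50333399 = 3·8^8 + 3·8^3 + 3·8^2 + 2·8 + 7; at 9: 3·9^9 + 3·9^3 + 3·9^2 + 2·9 + 7 = 1162263922; next = 1162263921
base 9: 1162263921 = 3·9^9 + 3·9^3 + 3·9^2 + 2·9 + 6; at 10: 3·10^10 + 3·10^3 + 3·10^2 + 2·10 + 6 = 30000003326; next = 30000003325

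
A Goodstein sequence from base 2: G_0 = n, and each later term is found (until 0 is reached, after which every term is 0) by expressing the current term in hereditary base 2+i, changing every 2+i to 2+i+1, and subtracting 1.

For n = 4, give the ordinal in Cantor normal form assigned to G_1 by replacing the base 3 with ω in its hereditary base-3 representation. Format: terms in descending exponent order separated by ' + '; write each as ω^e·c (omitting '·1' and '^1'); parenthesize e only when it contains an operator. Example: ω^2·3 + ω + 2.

ω^2·2 + ω·2 + 2

base 2: 4 = 2^2; at 3: 3^3 = 27; next = 26
base 3: 26 = 2·3^2 + 2·3 + 2; at 4: 2·4^2 + 2·4 + 2 = 42; next = 41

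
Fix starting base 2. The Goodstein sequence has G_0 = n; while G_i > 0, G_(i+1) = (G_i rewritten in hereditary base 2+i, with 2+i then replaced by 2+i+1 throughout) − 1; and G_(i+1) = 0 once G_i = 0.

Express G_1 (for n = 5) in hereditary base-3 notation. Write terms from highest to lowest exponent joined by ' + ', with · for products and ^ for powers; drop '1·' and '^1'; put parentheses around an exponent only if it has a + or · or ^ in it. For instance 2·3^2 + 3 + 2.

i=0: 5 = 2^2 + 1 (b=2); 2→3: 3^3 + 1 = 28; 28−1 = 27
i=1: 27 = 3^3 (b=3); 3→4: 4^4 = 256; 256−1 = 255

3^3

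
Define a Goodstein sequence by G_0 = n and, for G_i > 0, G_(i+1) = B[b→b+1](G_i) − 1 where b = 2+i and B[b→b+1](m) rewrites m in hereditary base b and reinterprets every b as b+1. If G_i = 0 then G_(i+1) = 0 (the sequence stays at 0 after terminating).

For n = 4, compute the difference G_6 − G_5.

4 —HB2→ 2^2 —bump→ 3^3 = 27 —(−1)→ 26
26 —HB3→ 2·3^2 + 2·3 + 2 —bump→ 2·4^2 + 2·4 + 2 = 42 —(−1)→ 41
41 —HB4→ 2·4^2 + 2·4 + 1 —bump→ 2·5^2 + 2·5 + 1 = 61 —(−1)→ 60
60 —HB5→ 2·5^2 + 2·5 —bump→ 2·6^2 + 2·6 = 84 —(−1)→ 83
83 —HB6→ 2·6^2 + 6 + 5 —bump→ 2·7^2 + 7 + 5 = 110 —(−1)→ 109
109 —HB7→ 2·7^2 + 7 + 4 —bump→ 2·8^2 + 8 + 4 = 140 —(−1)→ 139

30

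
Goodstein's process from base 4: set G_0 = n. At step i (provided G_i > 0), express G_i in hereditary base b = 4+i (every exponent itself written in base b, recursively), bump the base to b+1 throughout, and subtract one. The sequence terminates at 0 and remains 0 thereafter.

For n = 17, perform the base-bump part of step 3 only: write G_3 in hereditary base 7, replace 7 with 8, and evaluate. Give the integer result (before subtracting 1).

[0] 17 ≡ 4^2 + 1 (base 4). Lift 5: 26. −1: 25.
[1] 25 ≡ 5^2 (base 5). Lift 6: 36. −1: 35.
[2] 35 ≡ 5·6 + 5 (base 6). Lift 7: 40. −1: 39.
[3] 39 ≡ 5·7 + 4 (base 7). Lift 8: 44. −1: 43.

44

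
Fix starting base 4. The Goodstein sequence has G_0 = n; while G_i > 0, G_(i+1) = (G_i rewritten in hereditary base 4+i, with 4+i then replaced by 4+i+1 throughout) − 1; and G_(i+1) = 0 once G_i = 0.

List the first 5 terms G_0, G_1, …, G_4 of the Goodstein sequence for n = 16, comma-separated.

16, 24, 27, 30, 33

16 —HB4→ 4^2 —bump→ 5^2 = 25 —(−1)→ 24
24 —HB5→ 4·5 + 4 —bump→ 4·6 + 4 = 28 —(−1)→ 27
27 —HB6→ 4·6 + 3 —bump→ 4·7 + 3 = 31 —(−1)→ 30
30 —HB7→ 4·7 + 2 —bump→ 4·8 + 2 = 34 —(−1)→ 33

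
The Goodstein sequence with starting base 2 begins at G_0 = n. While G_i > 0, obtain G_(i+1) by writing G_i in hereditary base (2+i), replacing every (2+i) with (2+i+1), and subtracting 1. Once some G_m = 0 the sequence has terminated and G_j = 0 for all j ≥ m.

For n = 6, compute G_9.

[0] 6 ≡ 2^2 + 2 (base 2). Lift 3: 30. −1: 29.
[1] 29 ≡ 3^3 + 2 (base 3). Lift 4: 258. −1: 257.
[2] 257 ≡ 4^4 + 1 (base 4). Lift 5: 3126. −1: 3125.
[3] 3125 ≡ 5^5 (base 5). Lift 6: 46656. −1: 46655.
[4] 46655 ≡ 5·6^5 + 5·6^4 + 5·6^3 + 5·6^2 + 5·6 + 5 (base 6). Lift 7: 98040. −1: 98039.
[5] 98039 ≡ 5·7^5 + 5·7^4 + 5·7^3 + 5·7^2 + 5·7 + 4 (base 7). Lift 8: 187244. −1: 187243.
[6] 187243 ≡ 5·8^5 + 5·8^4 + 5·8^3 + 5·8^2 + 5·8 + 3 (base 8). Lift 9: 332148. −1: 332147.
[7] 332147 ≡ 5·9^5 + 5·9^4 + 5·9^3 + 5·9^2 + 5·9 + 2 (base 9). Lift 10: 555552. −1: 555551.
[8] 555551 ≡ 5·10^5 + 5·10^4 + 5·10^3 + 5·10^2 + 5·10 + 1 (base 10). Lift 11: 885776. −1: 885775.

885775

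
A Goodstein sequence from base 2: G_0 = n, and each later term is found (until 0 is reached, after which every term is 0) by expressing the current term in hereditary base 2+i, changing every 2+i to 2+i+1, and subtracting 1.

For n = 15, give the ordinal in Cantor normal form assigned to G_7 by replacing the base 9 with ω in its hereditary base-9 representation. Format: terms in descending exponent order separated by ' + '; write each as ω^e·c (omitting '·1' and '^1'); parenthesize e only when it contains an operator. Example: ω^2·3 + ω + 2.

G_0=15  [base 2] 2^(2 + 1) + 2^2 + 2 + 1  →[2↦3]→  3^(3 + 1) + 3^3 + 3 + 1 = 112  −1 ⇒ G_1=111
G_1=111  [base 3] 3^(3 + 1) + 3^3 + 3  →[3↦4]→  4^(4 + 1) + 4^4 + 4 = 1284  −1 ⇒ G_2=1283
G_2=1283  [base 4] 4^(4 + 1) + 4^4 + 3  →[4↦5]→  5^(5 + 1) + 5^5 + 3 = 18753  −1 ⇒ G_3=18752
G_3=18752  [base 5] 5^(5 + 1) + 5^5 + 2  →[5↦6]→  6^(6 + 1) + 6^6 + 2 = 326594  −1 ⇒ G_4=326593
G_4=326593  [base 6] 6^(6 + 1) + 6^6 + 1  →[6↦7]→  7^(7 + 1) + 7^7 + 1 = 6588345  −1 ⇒ G_5=6588344
G_5=6588344  [base 7] 7^(7 + 1) + 7^7  →[7↦8]→  8^(8 + 1) + 8^8 = 150994944  −1 ⇒ G_6=150994943
G_6=150994943  [base 8] 8^(8 + 1) + 7·8^7 + 7·8^6 + 7·8^5 + 7·8^4 + 7·8^3 + 7·8^2 + 7·8 + 7  →[8↦9]→  9^(9 + 1) + 7·9^7 + 7·9^6 + 7·9^5 + 7·9^4 + 7·9^3 + 7·9^2 + 7·9 + 7 = 3524450281  −1 ⇒ G_7=3524450280
G_7=3524450280  [base 9] 9^(9 + 1) + 7·9^7 + 7·9^6 + 7·9^5 + 7·9^4 + 7·9^3 + 7·9^2 + 7·9 + 6  →[9↦10]→  10^(10 + 1) + 7·10^7 + 7·10^6 + 7·10^5 + 7·10^4 + 7·10^3 + 7·10^2 + 7·10 + 6 = 100077777776  −1 ⇒ G_8=100077777775

ω^(ω + 1) + ω^7·7 + ω^6·7 + ω^5·7 + ω^4·7 + ω^3·7 + ω^2·7 + ω·7 + 6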